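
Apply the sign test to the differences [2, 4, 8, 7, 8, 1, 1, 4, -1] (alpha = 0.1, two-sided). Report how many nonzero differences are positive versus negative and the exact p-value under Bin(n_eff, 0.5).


Step 1: Discard zero differences. Original n = 9; n_eff = number of nonzero differences = 9.
Nonzero differences (with sign): +2, +4, +8, +7, +8, +1, +1, +4, -1
Step 2: Count signs: positive = 8, negative = 1.
Step 3: Under H0: P(positive) = 0.5, so the number of positives S ~ Bin(9, 0.5).
Step 4: Two-sided exact p-value = sum of Bin(9,0.5) probabilities at or below the observed probability = 0.039062.
Step 5: alpha = 0.1. reject H0.

n_eff = 9, pos = 8, neg = 1, p = 0.039062, reject H0.


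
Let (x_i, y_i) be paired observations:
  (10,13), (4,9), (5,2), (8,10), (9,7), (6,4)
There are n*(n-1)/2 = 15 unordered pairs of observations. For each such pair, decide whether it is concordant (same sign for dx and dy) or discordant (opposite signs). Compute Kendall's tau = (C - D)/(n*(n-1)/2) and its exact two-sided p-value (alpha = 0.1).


Step 1: Enumerate the 15 unordered pairs (i,j) with i<j and classify each by sign(x_j-x_i) * sign(y_j-y_i).
  (1,2):dx=-6,dy=-4->C; (1,3):dx=-5,dy=-11->C; (1,4):dx=-2,dy=-3->C; (1,5):dx=-1,dy=-6->C
  (1,6):dx=-4,dy=-9->C; (2,3):dx=+1,dy=-7->D; (2,4):dx=+4,dy=+1->C; (2,5):dx=+5,dy=-2->D
  (2,6):dx=+2,dy=-5->D; (3,4):dx=+3,dy=+8->C; (3,5):dx=+4,dy=+5->C; (3,6):dx=+1,dy=+2->C
  (4,5):dx=+1,dy=-3->D; (4,6):dx=-2,dy=-6->C; (5,6):dx=-3,dy=-3->C
Step 2: C = 11, D = 4, total pairs = 15.
Step 3: tau = (C - D)/(n(n-1)/2) = (11 - 4)/15 = 0.466667.
Step 4: Exact two-sided p-value (enumerate n! = 720 permutations of y under H0): p = 0.272222.
Step 5: alpha = 0.1. fail to reject H0.

tau_b = 0.4667 (C=11, D=4), p = 0.272222, fail to reject H0.


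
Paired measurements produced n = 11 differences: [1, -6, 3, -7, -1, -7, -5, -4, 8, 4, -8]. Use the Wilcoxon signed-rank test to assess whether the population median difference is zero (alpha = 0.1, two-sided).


Step 1: Drop any zero differences (none here) and take |d_i|.
|d| = [1, 6, 3, 7, 1, 7, 5, 4, 8, 4, 8]
Step 2: Midrank |d_i| (ties get averaged ranks).
ranks: |1|->1.5, |6|->7, |3|->3, |7|->8.5, |1|->1.5, |7|->8.5, |5|->6, |4|->4.5, |8|->10.5, |4|->4.5, |8|->10.5
Step 3: Attach original signs; sum ranks with positive sign and with negative sign.
W+ = 1.5 + 3 + 10.5 + 4.5 = 19.5
W- = 7 + 8.5 + 1.5 + 8.5 + 6 + 4.5 + 10.5 = 46.5
(Check: W+ + W- = 66 should equal n(n+1)/2 = 66.)
Step 4: Test statistic W = min(W+, W-) = 19.5.
Step 5: Ties in |d|, so use the tie-corrected normal approximation.
        E[W] = n(n+1)/4 = 11*12/4 = 33.
        Tie groups: |d|=1 (t=2), |d|=4 (t=2), |d|=7 (t=2), |d|=8 (t=2); sum(t^3 - t) = 24.
        Var[W] = n(n+1)(2n+1)/24 - sum(t^3-t)/48 = 3036/24 - 24/48 = 126.
        z = (W - E[W]) / sqrt(Var[W]) = (19.5 - 33) / 11.2250 = -1.2027.
        Two-sided p = 2*Phi(z) = 0.229102.
Step 6: alpha = 0.1. fail to reject H0.

W+ = 19.5, W- = 46.5, W = min = 19.5, p = 0.229102, fail to reject H0.


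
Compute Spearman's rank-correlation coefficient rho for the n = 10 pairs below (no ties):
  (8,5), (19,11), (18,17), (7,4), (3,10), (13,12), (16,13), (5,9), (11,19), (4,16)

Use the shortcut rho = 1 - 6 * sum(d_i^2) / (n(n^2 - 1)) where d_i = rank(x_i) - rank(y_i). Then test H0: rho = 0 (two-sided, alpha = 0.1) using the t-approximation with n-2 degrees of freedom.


Step 1: Rank x and y separately (midranks; no ties here).
rank(x): 8->5, 19->10, 18->9, 7->4, 3->1, 13->7, 16->8, 5->3, 11->6, 4->2
rank(y): 5->2, 11->5, 17->9, 4->1, 10->4, 12->6, 13->7, 9->3, 19->10, 16->8
Step 2: d_i = R_x(i) - R_y(i); compute d_i^2.
  (5-2)^2=9, (10-5)^2=25, (9-9)^2=0, (4-1)^2=9, (1-4)^2=9, (7-6)^2=1, (8-7)^2=1, (3-3)^2=0, (6-10)^2=16, (2-8)^2=36
sum(d^2) = 106.
Step 3: rho = 1 - 6*106 / (10*(10^2 - 1)) = 1 - 636/990 = 0.357576.
Step 4: Under H0, t = rho * sqrt((n-2)/(1-rho^2)) = 1.0830 ~ t(8).
Step 5: Two-sided p-value from the t-distribution with 8 df = 0.310376.
Step 6: alpha = 0.1. fail to reject H0.

rho = 0.3576, p = 0.310376, fail to reject H0 at alpha = 0.1.


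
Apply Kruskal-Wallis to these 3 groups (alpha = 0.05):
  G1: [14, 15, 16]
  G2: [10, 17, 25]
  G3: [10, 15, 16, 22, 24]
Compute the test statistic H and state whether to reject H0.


Step 1: Combine all N = 11 observations and assign midranks.
sorted (value, group, rank): (10,G2,1.5), (10,G3,1.5), (14,G1,3), (15,G1,4.5), (15,G3,4.5), (16,G1,6.5), (16,G3,6.5), (17,G2,8), (22,G3,9), (24,G3,10), (25,G2,11)
Step 2: Sum ranks within each group.
R_1 = 14 (n_1 = 3)
R_2 = 20.5 (n_2 = 3)
R_3 = 31.5 (n_3 = 5)
Step 3: H = 12/(N(N+1)) * sum(R_i^2/n_i) - 3(N+1)
     = 12/(11*12) * (14^2/3 + 20.5^2/3 + 31.5^2/5) - 3*12
     = 0.090909 * 403.867 - 36
     = 0.715152.
Step 4: Ties present; correction factor C = 1 - 18/(11^3 - 11) = 0.986364. Corrected H = 0.715152 / 0.986364 = 0.725038.
Step 5: Under H0, H ~ chi^2(2); p-value = 0.695921.
Step 6: alpha = 0.05. fail to reject H0.

H = 0.7250, df = 2, p = 0.695921, fail to reject H0.


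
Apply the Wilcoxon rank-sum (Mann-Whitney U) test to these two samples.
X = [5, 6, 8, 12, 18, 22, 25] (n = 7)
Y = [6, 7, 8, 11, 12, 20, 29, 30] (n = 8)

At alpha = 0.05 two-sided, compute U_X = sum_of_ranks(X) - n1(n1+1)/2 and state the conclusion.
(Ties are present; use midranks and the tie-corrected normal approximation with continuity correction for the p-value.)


Step 1: Combine and sort all 15 observations; assign midranks.
sorted (value, group): (5,X), (6,X), (6,Y), (7,Y), (8,X), (8,Y), (11,Y), (12,X), (12,Y), (18,X), (20,Y), (22,X), (25,X), (29,Y), (30,Y)
ranks: 5->1, 6->2.5, 6->2.5, 7->4, 8->5.5, 8->5.5, 11->7, 12->8.5, 12->8.5, 18->10, 20->11, 22->12, 25->13, 29->14, 30->15
Step 2: Rank sum for X: R1 = 1 + 2.5 + 5.5 + 8.5 + 10 + 12 + 13 = 52.5.
Step 3: U_X = R1 - n1(n1+1)/2 = 52.5 - 7*8/2 = 52.5 - 28 = 24.5.
       U_Y = n1*n2 - U_X = 56 - 24.5 = 31.5.
Step 4: Ties are present, so use the tie-corrected normal approximation (with continuity correction) for the p-value.
Step 5: p-value = 0.727753; compare to alpha = 0.05. fail to reject H0.

U_X = 24.5, p = 0.727753, fail to reject H0 at alpha = 0.05.


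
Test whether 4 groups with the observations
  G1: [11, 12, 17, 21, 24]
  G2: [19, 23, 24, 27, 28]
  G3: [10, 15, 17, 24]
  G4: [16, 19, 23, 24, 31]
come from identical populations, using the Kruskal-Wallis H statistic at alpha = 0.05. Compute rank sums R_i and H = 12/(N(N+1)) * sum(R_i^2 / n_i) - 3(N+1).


Step 1: Combine all N = 19 observations and assign midranks.
sorted (value, group, rank): (10,G3,1), (11,G1,2), (12,G1,3), (15,G3,4), (16,G4,5), (17,G1,6.5), (17,G3,6.5), (19,G2,8.5), (19,G4,8.5), (21,G1,10), (23,G2,11.5), (23,G4,11.5), (24,G1,14.5), (24,G2,14.5), (24,G3,14.5), (24,G4,14.5), (27,G2,17), (28,G2,18), (31,G4,19)
Step 2: Sum ranks within each group.
R_1 = 36 (n_1 = 5)
R_2 = 69.5 (n_2 = 5)
R_3 = 26 (n_3 = 4)
R_4 = 58.5 (n_4 = 5)
Step 3: H = 12/(N(N+1)) * sum(R_i^2/n_i) - 3(N+1)
     = 12/(19*20) * (36^2/5 + 69.5^2/5 + 26^2/4 + 58.5^2/5) - 3*20
     = 0.031579 * 2078.7 - 60
     = 5.643158.
Step 4: Ties present; correction factor C = 1 - 78/(19^3 - 19) = 0.988596. Corrected H = 5.643158 / 0.988596 = 5.708252.
Step 5: Under H0, H ~ chi^2(3); p-value = 0.126700.
Step 6: alpha = 0.05. fail to reject H0.

H = 5.7083, df = 3, p = 0.126700, fail to reject H0.


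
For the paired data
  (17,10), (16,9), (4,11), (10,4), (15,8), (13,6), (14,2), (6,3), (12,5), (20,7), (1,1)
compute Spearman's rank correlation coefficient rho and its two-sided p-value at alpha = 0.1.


Step 1: Rank x and y separately (midranks; no ties here).
rank(x): 17->10, 16->9, 4->2, 10->4, 15->8, 13->6, 14->7, 6->3, 12->5, 20->11, 1->1
rank(y): 10->10, 9->9, 11->11, 4->4, 8->8, 6->6, 2->2, 3->3, 5->5, 7->7, 1->1
Step 2: d_i = R_x(i) - R_y(i); compute d_i^2.
  (10-10)^2=0, (9-9)^2=0, (2-11)^2=81, (4-4)^2=0, (8-8)^2=0, (6-6)^2=0, (7-2)^2=25, (3-3)^2=0, (5-5)^2=0, (11-7)^2=16, (1-1)^2=0
sum(d^2) = 122.
Step 3: rho = 1 - 6*122 / (11*(11^2 - 1)) = 1 - 732/1320 = 0.445455.
Step 4: Under H0, t = rho * sqrt((n-2)/(1-rho^2)) = 1.4926 ~ t(9).
Step 5: Two-sided p-value from the t-distribution with 9 df = 0.169733.
Step 6: alpha = 0.1. fail to reject H0.

rho = 0.4455, p = 0.169733, fail to reject H0 at alpha = 0.1.


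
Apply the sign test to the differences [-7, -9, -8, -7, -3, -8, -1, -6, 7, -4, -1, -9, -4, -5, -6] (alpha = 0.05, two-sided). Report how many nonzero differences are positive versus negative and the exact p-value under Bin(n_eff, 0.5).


Step 1: Discard zero differences. Original n = 15; n_eff = number of nonzero differences = 15.
Nonzero differences (with sign): -7, -9, -8, -7, -3, -8, -1, -6, +7, -4, -1, -9, -4, -5, -6
Step 2: Count signs: positive = 1, negative = 14.
Step 3: Under H0: P(positive) = 0.5, so the number of positives S ~ Bin(15, 0.5).
Step 4: Two-sided exact p-value = sum of Bin(15,0.5) probabilities at or below the observed probability = 0.000977.
Step 5: alpha = 0.05. reject H0.

n_eff = 15, pos = 1, neg = 14, p = 0.000977, reject H0.


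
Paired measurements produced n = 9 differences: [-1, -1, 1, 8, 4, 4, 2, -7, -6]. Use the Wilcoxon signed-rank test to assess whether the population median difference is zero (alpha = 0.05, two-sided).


Step 1: Drop any zero differences (none here) and take |d_i|.
|d| = [1, 1, 1, 8, 4, 4, 2, 7, 6]
Step 2: Midrank |d_i| (ties get averaged ranks).
ranks: |1|->2, |1|->2, |1|->2, |8|->9, |4|->5.5, |4|->5.5, |2|->4, |7|->8, |6|->7
Step 3: Attach original signs; sum ranks with positive sign and with negative sign.
W+ = 2 + 9 + 5.5 + 5.5 + 4 = 26
W- = 2 + 2 + 8 + 7 = 19
(Check: W+ + W- = 45 should equal n(n+1)/2 = 45.)
Step 4: Test statistic W = min(W+, W-) = 19.
Step 5: Ties in |d|, so use the tie-corrected normal approximation.
        E[W] = n(n+1)/4 = 9*10/4 = 22.5.
        Tie groups: |d|=1 (t=3), |d|=4 (t=2); sum(t^3 - t) = 30.
        Var[W] = n(n+1)(2n+1)/24 - sum(t^3-t)/48 = 1710/24 - 30/48 = 70.625.
        z = (W - E[W]) / sqrt(Var[W]) = (19 - 22.5) / 8.4039 = -0.4165.
        Two-sided p = 2*Phi(z) = 0.677063.
Step 6: alpha = 0.05. fail to reject H0.

W+ = 26, W- = 19, W = min = 19, p = 0.677063, fail to reject H0.


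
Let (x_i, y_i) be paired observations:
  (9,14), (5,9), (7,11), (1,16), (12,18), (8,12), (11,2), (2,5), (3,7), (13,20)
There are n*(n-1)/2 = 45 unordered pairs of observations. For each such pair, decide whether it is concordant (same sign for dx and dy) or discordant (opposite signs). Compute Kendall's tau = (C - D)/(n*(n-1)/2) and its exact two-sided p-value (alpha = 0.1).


Step 1: Enumerate the 45 unordered pairs (i,j) with i<j and classify each by sign(x_j-x_i) * sign(y_j-y_i).
  (1,2):dx=-4,dy=-5->C; (1,3):dx=-2,dy=-3->C; (1,4):dx=-8,dy=+2->D; (1,5):dx=+3,dy=+4->C
  (1,6):dx=-1,dy=-2->C; (1,7):dx=+2,dy=-12->D; (1,8):dx=-7,dy=-9->C; (1,9):dx=-6,dy=-7->C
  (1,10):dx=+4,dy=+6->C; (2,3):dx=+2,dy=+2->C; (2,4):dx=-4,dy=+7->D; (2,5):dx=+7,dy=+9->C
  (2,6):dx=+3,dy=+3->C; (2,7):dx=+6,dy=-7->D; (2,8):dx=-3,dy=-4->C; (2,9):dx=-2,dy=-2->C
  (2,10):dx=+8,dy=+11->C; (3,4):dx=-6,dy=+5->D; (3,5):dx=+5,dy=+7->C; (3,6):dx=+1,dy=+1->C
  (3,7):dx=+4,dy=-9->D; (3,8):dx=-5,dy=-6->C; (3,9):dx=-4,dy=-4->C; (3,10):dx=+6,dy=+9->C
  (4,5):dx=+11,dy=+2->C; (4,6):dx=+7,dy=-4->D; (4,7):dx=+10,dy=-14->D; (4,8):dx=+1,dy=-11->D
  (4,9):dx=+2,dy=-9->D; (4,10):dx=+12,dy=+4->C; (5,6):dx=-4,dy=-6->C; (5,7):dx=-1,dy=-16->C
  (5,8):dx=-10,dy=-13->C; (5,9):dx=-9,dy=-11->C; (5,10):dx=+1,dy=+2->C; (6,7):dx=+3,dy=-10->D
  (6,8):dx=-6,dy=-7->C; (6,9):dx=-5,dy=-5->C; (6,10):dx=+5,dy=+8->C; (7,8):dx=-9,dy=+3->D
  (7,9):dx=-8,dy=+5->D; (7,10):dx=+2,dy=+18->C; (8,9):dx=+1,dy=+2->C; (8,10):dx=+11,dy=+15->C
  (9,10):dx=+10,dy=+13->C
Step 2: C = 32, D = 13, total pairs = 45.
Step 3: tau = (C - D)/(n(n-1)/2) = (32 - 13)/45 = 0.422222.
Step 4: Exact two-sided p-value (enumerate n! = 3628800 permutations of y under H0): p = 0.108313.
Step 5: alpha = 0.1. fail to reject H0.

tau_b = 0.4222 (C=32, D=13), p = 0.108313, fail to reject H0.


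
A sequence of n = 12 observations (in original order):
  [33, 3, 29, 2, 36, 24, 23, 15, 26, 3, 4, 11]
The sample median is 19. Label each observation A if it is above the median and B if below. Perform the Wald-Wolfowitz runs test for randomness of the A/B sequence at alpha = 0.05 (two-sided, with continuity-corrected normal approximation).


Step 1: Compute median = 19; label A = above, B = below.
Labels in order: ABABAAABABBB  (n_A = 6, n_B = 6)
Step 2: Count runs R = 8.
Step 3: Under H0 (random ordering), E[R] = 2*n_A*n_B/(n_A+n_B) + 1 = 2*6*6/12 + 1 = 7.0000.
        Var[R] = 2*n_A*n_B*(2*n_A*n_B - n_A - n_B) / ((n_A+n_B)^2 * (n_A+n_B-1)) = 4320/1584 = 2.7273.
        SD[R] = 1.6514.
Step 4: Continuity-corrected z = (R - 0.5 - E[R]) / SD[R] = (8 - 0.5 - 7.0000) / 1.6514 = 0.3028.
Step 5: Two-sided p-value via normal approximation = 2*(1 - Phi(|z|)) = 0.762069.
Step 6: alpha = 0.05. fail to reject H0.

R = 8, z = 0.3028, p = 0.762069, fail to reject H0.


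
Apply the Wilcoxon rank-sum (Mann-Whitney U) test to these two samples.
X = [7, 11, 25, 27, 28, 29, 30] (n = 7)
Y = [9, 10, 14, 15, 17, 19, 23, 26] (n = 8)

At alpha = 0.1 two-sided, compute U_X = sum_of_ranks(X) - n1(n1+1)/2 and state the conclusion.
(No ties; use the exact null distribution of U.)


Step 1: Combine and sort all 15 observations; assign midranks.
sorted (value, group): (7,X), (9,Y), (10,Y), (11,X), (14,Y), (15,Y), (17,Y), (19,Y), (23,Y), (25,X), (26,Y), (27,X), (28,X), (29,X), (30,X)
ranks: 7->1, 9->2, 10->3, 11->4, 14->5, 15->6, 17->7, 19->8, 23->9, 25->10, 26->11, 27->12, 28->13, 29->14, 30->15
Step 2: Rank sum for X: R1 = 1 + 4 + 10 + 12 + 13 + 14 + 15 = 69.
Step 3: U_X = R1 - n1(n1+1)/2 = 69 - 7*8/2 = 69 - 28 = 41.
       U_Y = n1*n2 - U_X = 56 - 41 = 15.
Step 4: No ties, so the exact null distribution of U (based on enumerating the C(15,7) = 6435 equally likely rank assignments) gives the two-sided p-value.
Step 5: p-value = 0.151981; compare to alpha = 0.1. fail to reject H0.

U_X = 41, p = 0.151981, fail to reject H0 at alpha = 0.1.


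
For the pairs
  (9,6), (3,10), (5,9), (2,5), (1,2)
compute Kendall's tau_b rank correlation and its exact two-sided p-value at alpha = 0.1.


Step 1: Enumerate the 10 unordered pairs (i,j) with i<j and classify each by sign(x_j-x_i) * sign(y_j-y_i).
  (1,2):dx=-6,dy=+4->D; (1,3):dx=-4,dy=+3->D; (1,4):dx=-7,dy=-1->C; (1,5):dx=-8,dy=-4->C
  (2,3):dx=+2,dy=-1->D; (2,4):dx=-1,dy=-5->C; (2,5):dx=-2,dy=-8->C; (3,4):dx=-3,dy=-4->C
  (3,5):dx=-4,dy=-7->C; (4,5):dx=-1,dy=-3->C
Step 2: C = 7, D = 3, total pairs = 10.
Step 3: tau = (C - D)/(n(n-1)/2) = (7 - 3)/10 = 0.400000.
Step 4: Exact two-sided p-value (enumerate n! = 120 permutations of y under H0): p = 0.483333.
Step 5: alpha = 0.1. fail to reject H0.

tau_b = 0.4000 (C=7, D=3), p = 0.483333, fail to reject H0.


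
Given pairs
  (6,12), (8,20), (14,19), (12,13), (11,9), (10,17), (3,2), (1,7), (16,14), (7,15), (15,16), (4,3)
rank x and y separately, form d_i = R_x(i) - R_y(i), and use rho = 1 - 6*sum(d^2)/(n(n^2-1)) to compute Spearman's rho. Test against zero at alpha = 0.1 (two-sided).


Step 1: Rank x and y separately (midranks; no ties here).
rank(x): 6->4, 8->6, 14->10, 12->9, 11->8, 10->7, 3->2, 1->1, 16->12, 7->5, 15->11, 4->3
rank(y): 12->5, 20->12, 19->11, 13->6, 9->4, 17->10, 2->1, 7->3, 14->7, 15->8, 16->9, 3->2
Step 2: d_i = R_x(i) - R_y(i); compute d_i^2.
  (4-5)^2=1, (6-12)^2=36, (10-11)^2=1, (9-6)^2=9, (8-4)^2=16, (7-10)^2=9, (2-1)^2=1, (1-3)^2=4, (12-7)^2=25, (5-8)^2=9, (11-9)^2=4, (3-2)^2=1
sum(d^2) = 116.
Step 3: rho = 1 - 6*116 / (12*(12^2 - 1)) = 1 - 696/1716 = 0.594406.
Step 4: Under H0, t = rho * sqrt((n-2)/(1-rho^2)) = 2.3374 ~ t(10).
Step 5: Two-sided p-value from the t-distribution with 10 df = 0.041521.
Step 6: alpha = 0.1. reject H0.

rho = 0.5944, p = 0.041521, reject H0 at alpha = 0.1.


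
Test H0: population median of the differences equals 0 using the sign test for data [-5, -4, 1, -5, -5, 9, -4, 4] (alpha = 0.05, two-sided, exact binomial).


Step 1: Discard zero differences. Original n = 8; n_eff = number of nonzero differences = 8.
Nonzero differences (with sign): -5, -4, +1, -5, -5, +9, -4, +4
Step 2: Count signs: positive = 3, negative = 5.
Step 3: Under H0: P(positive) = 0.5, so the number of positives S ~ Bin(8, 0.5).
Step 4: Two-sided exact p-value = sum of Bin(8,0.5) probabilities at or below the observed probability = 0.726562.
Step 5: alpha = 0.05. fail to reject H0.

n_eff = 8, pos = 3, neg = 5, p = 0.726562, fail to reject H0.


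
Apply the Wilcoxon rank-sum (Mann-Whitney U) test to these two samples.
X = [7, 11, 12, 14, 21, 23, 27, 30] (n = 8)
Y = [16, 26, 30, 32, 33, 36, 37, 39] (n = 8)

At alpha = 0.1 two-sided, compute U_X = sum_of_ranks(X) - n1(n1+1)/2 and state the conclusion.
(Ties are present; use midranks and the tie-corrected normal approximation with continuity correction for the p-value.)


Step 1: Combine and sort all 16 observations; assign midranks.
sorted (value, group): (7,X), (11,X), (12,X), (14,X), (16,Y), (21,X), (23,X), (26,Y), (27,X), (30,X), (30,Y), (32,Y), (33,Y), (36,Y), (37,Y), (39,Y)
ranks: 7->1, 11->2, 12->3, 14->4, 16->5, 21->6, 23->7, 26->8, 27->9, 30->10.5, 30->10.5, 32->12, 33->13, 36->14, 37->15, 39->16
Step 2: Rank sum for X: R1 = 1 + 2 + 3 + 4 + 6 + 7 + 9 + 10.5 = 42.5.
Step 3: U_X = R1 - n1(n1+1)/2 = 42.5 - 8*9/2 = 42.5 - 36 = 6.5.
       U_Y = n1*n2 - U_X = 64 - 6.5 = 57.5.
Step 4: Ties are present, so use the tie-corrected normal approximation (with continuity correction) for the p-value.
Step 5: p-value = 0.008603; compare to alpha = 0.1. reject H0.

U_X = 6.5, p = 0.008603, reject H0 at alpha = 0.1.


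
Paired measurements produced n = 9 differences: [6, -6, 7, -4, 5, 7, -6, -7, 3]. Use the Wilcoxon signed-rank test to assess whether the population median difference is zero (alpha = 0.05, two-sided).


Step 1: Drop any zero differences (none here) and take |d_i|.
|d| = [6, 6, 7, 4, 5, 7, 6, 7, 3]
Step 2: Midrank |d_i| (ties get averaged ranks).
ranks: |6|->5, |6|->5, |7|->8, |4|->2, |5|->3, |7|->8, |6|->5, |7|->8, |3|->1
Step 3: Attach original signs; sum ranks with positive sign and with negative sign.
W+ = 5 + 8 + 3 + 8 + 1 = 25
W- = 5 + 2 + 5 + 8 = 20
(Check: W+ + W- = 45 should equal n(n+1)/2 = 45.)
Step 4: Test statistic W = min(W+, W-) = 20.
Step 5: Ties in |d|, so use the tie-corrected normal approximation.
        E[W] = n(n+1)/4 = 9*10/4 = 22.5.
        Tie groups: |d|=6 (t=3), |d|=7 (t=3); sum(t^3 - t) = 48.
        Var[W] = n(n+1)(2n+1)/24 - sum(t^3-t)/48 = 1710/24 - 48/48 = 70.25.
        z = (W - E[W]) / sqrt(Var[W]) = (20 - 22.5) / 8.3815 = -0.2983.
        Two-sided p = 2*Phi(z) = 0.765493.
Step 6: alpha = 0.05. fail to reject H0.

W+ = 25, W- = 20, W = min = 20, p = 0.765493, fail to reject H0.


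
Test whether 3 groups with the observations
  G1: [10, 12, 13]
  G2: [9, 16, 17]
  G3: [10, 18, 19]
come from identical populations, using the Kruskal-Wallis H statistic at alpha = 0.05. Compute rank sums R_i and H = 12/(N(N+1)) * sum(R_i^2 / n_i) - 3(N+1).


Step 1: Combine all N = 9 observations and assign midranks.
sorted (value, group, rank): (9,G2,1), (10,G1,2.5), (10,G3,2.5), (12,G1,4), (13,G1,5), (16,G2,6), (17,G2,7), (18,G3,8), (19,G3,9)
Step 2: Sum ranks within each group.
R_1 = 11.5 (n_1 = 3)
R_2 = 14 (n_2 = 3)
R_3 = 19.5 (n_3 = 3)
Step 3: H = 12/(N(N+1)) * sum(R_i^2/n_i) - 3(N+1)
     = 12/(9*10) * (11.5^2/3 + 14^2/3 + 19.5^2/3) - 3*10
     = 0.133333 * 236.167 - 30
     = 1.488889.
Step 4: Ties present; correction factor C = 1 - 6/(9^3 - 9) = 0.991667. Corrected H = 1.488889 / 0.991667 = 1.501401.
Step 5: Under H0, H ~ chi^2(2); p-value = 0.472036.
Step 6: alpha = 0.05. fail to reject H0.

H = 1.5014, df = 2, p = 0.472036, fail to reject H0.


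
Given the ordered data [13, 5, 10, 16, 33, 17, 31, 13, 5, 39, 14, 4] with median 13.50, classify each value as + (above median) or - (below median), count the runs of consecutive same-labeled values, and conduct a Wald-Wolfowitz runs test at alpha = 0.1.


Step 1: Compute median = 13.50; label A = above, B = below.
Labels in order: BBBAAAABBAAB  (n_A = 6, n_B = 6)
Step 2: Count runs R = 5.
Step 3: Under H0 (random ordering), E[R] = 2*n_A*n_B/(n_A+n_B) + 1 = 2*6*6/12 + 1 = 7.0000.
        Var[R] = 2*n_A*n_B*(2*n_A*n_B - n_A - n_B) / ((n_A+n_B)^2 * (n_A+n_B-1)) = 4320/1584 = 2.7273.
        SD[R] = 1.6514.
Step 4: Continuity-corrected z = (R + 0.5 - E[R]) / SD[R] = (5 + 0.5 - 7.0000) / 1.6514 = -0.9083.
Step 5: Two-sided p-value via normal approximation = 2*(1 - Phi(|z|)) = 0.363722.
Step 6: alpha = 0.1. fail to reject H0.

R = 5, z = -0.9083, p = 0.363722, fail to reject H0.


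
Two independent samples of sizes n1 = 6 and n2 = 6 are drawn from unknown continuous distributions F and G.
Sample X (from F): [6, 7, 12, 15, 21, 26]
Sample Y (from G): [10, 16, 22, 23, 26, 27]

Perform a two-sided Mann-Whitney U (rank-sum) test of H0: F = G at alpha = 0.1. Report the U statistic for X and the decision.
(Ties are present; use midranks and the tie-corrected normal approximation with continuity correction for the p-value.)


Step 1: Combine and sort all 12 observations; assign midranks.
sorted (value, group): (6,X), (7,X), (10,Y), (12,X), (15,X), (16,Y), (21,X), (22,Y), (23,Y), (26,X), (26,Y), (27,Y)
ranks: 6->1, 7->2, 10->3, 12->4, 15->5, 16->6, 21->7, 22->8, 23->9, 26->10.5, 26->10.5, 27->12
Step 2: Rank sum for X: R1 = 1 + 2 + 4 + 5 + 7 + 10.5 = 29.5.
Step 3: U_X = R1 - n1(n1+1)/2 = 29.5 - 6*7/2 = 29.5 - 21 = 8.5.
       U_Y = n1*n2 - U_X = 36 - 8.5 = 27.5.
Step 4: Ties are present, so use the tie-corrected normal approximation (with continuity correction) for the p-value.
Step 5: p-value = 0.148829; compare to alpha = 0.1. fail to reject H0.

U_X = 8.5, p = 0.148829, fail to reject H0 at alpha = 0.1.


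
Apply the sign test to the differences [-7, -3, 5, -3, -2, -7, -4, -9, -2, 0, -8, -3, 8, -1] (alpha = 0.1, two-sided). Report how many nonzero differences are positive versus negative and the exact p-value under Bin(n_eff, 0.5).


Step 1: Discard zero differences. Original n = 14; n_eff = number of nonzero differences = 13.
Nonzero differences (with sign): -7, -3, +5, -3, -2, -7, -4, -9, -2, -8, -3, +8, -1
Step 2: Count signs: positive = 2, negative = 11.
Step 3: Under H0: P(positive) = 0.5, so the number of positives S ~ Bin(13, 0.5).
Step 4: Two-sided exact p-value = sum of Bin(13,0.5) probabilities at or below the observed probability = 0.022461.
Step 5: alpha = 0.1. reject H0.

n_eff = 13, pos = 2, neg = 11, p = 0.022461, reject H0.


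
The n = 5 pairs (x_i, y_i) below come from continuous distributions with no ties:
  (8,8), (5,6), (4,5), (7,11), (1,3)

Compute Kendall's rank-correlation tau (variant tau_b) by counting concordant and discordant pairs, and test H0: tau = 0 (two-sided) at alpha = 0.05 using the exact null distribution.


Step 1: Enumerate the 10 unordered pairs (i,j) with i<j and classify each by sign(x_j-x_i) * sign(y_j-y_i).
  (1,2):dx=-3,dy=-2->C; (1,3):dx=-4,dy=-3->C; (1,4):dx=-1,dy=+3->D; (1,5):dx=-7,dy=-5->C
  (2,3):dx=-1,dy=-1->C; (2,4):dx=+2,dy=+5->C; (2,5):dx=-4,dy=-3->C; (3,4):dx=+3,dy=+6->C
  (3,5):dx=-3,dy=-2->C; (4,5):dx=-6,dy=-8->C
Step 2: C = 9, D = 1, total pairs = 10.
Step 3: tau = (C - D)/(n(n-1)/2) = (9 - 1)/10 = 0.800000.
Step 4: Exact two-sided p-value (enumerate n! = 120 permutations of y under H0): p = 0.083333.
Step 5: alpha = 0.05. fail to reject H0.

tau_b = 0.8000 (C=9, D=1), p = 0.083333, fail to reject H0.


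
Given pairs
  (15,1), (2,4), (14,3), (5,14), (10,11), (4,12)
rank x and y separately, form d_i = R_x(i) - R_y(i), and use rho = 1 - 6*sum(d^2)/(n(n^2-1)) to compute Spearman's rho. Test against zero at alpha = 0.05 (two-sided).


Step 1: Rank x and y separately (midranks; no ties here).
rank(x): 15->6, 2->1, 14->5, 5->3, 10->4, 4->2
rank(y): 1->1, 4->3, 3->2, 14->6, 11->4, 12->5
Step 2: d_i = R_x(i) - R_y(i); compute d_i^2.
  (6-1)^2=25, (1-3)^2=4, (5-2)^2=9, (3-6)^2=9, (4-4)^2=0, (2-5)^2=9
sum(d^2) = 56.
Step 3: rho = 1 - 6*56 / (6*(6^2 - 1)) = 1 - 336/210 = -0.600000.
Step 4: Under H0, t = rho * sqrt((n-2)/(1-rho^2)) = -1.5000 ~ t(4).
Step 5: Two-sided p-value from the t-distribution with 4 df = 0.208000.
Step 6: alpha = 0.05. fail to reject H0.

rho = -0.6000, p = 0.208000, fail to reject H0 at alpha = 0.05.


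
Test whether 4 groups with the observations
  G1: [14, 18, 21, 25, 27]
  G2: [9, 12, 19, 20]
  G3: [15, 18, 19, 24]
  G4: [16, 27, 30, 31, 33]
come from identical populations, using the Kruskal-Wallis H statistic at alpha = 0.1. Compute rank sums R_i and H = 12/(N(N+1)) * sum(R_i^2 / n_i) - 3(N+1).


Step 1: Combine all N = 18 observations and assign midranks.
sorted (value, group, rank): (9,G2,1), (12,G2,2), (14,G1,3), (15,G3,4), (16,G4,5), (18,G1,6.5), (18,G3,6.5), (19,G2,8.5), (19,G3,8.5), (20,G2,10), (21,G1,11), (24,G3,12), (25,G1,13), (27,G1,14.5), (27,G4,14.5), (30,G4,16), (31,G4,17), (33,G4,18)
Step 2: Sum ranks within each group.
R_1 = 48 (n_1 = 5)
R_2 = 21.5 (n_2 = 4)
R_3 = 31 (n_3 = 4)
R_4 = 70.5 (n_4 = 5)
Step 3: H = 12/(N(N+1)) * sum(R_i^2/n_i) - 3(N+1)
     = 12/(18*19) * (48^2/5 + 21.5^2/4 + 31^2/4 + 70.5^2/5) - 3*19
     = 0.035088 * 1810.66 - 57
     = 6.532018.
Step 4: Ties present; correction factor C = 1 - 18/(18^3 - 18) = 0.996904. Corrected H = 6.532018 / 0.996904 = 6.552303.
Step 5: Under H0, H ~ chi^2(3); p-value = 0.087622.
Step 6: alpha = 0.1. reject H0.

H = 6.5523, df = 3, p = 0.087622, reject H0.


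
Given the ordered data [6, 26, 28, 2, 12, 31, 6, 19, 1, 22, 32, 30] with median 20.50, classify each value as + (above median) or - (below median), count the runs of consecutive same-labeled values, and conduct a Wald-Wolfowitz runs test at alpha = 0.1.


Step 1: Compute median = 20.50; label A = above, B = below.
Labels in order: BAABBABBBAAA  (n_A = 6, n_B = 6)
Step 2: Count runs R = 6.
Step 3: Under H0 (random ordering), E[R] = 2*n_A*n_B/(n_A+n_B) + 1 = 2*6*6/12 + 1 = 7.0000.
        Var[R] = 2*n_A*n_B*(2*n_A*n_B - n_A - n_B) / ((n_A+n_B)^2 * (n_A+n_B-1)) = 4320/1584 = 2.7273.
        SD[R] = 1.6514.
Step 4: Continuity-corrected z = (R + 0.5 - E[R]) / SD[R] = (6 + 0.5 - 7.0000) / 1.6514 = -0.3028.
Step 5: Two-sided p-value via normal approximation = 2*(1 - Phi(|z|)) = 0.762069.
Step 6: alpha = 0.1. fail to reject H0.

R = 6, z = -0.3028, p = 0.762069, fail to reject H0.


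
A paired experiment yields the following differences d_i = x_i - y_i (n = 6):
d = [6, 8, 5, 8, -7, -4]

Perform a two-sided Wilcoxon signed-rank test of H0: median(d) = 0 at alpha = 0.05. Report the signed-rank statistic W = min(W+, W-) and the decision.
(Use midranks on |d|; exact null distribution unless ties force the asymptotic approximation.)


Step 1: Drop any zero differences (none here) and take |d_i|.
|d| = [6, 8, 5, 8, 7, 4]
Step 2: Midrank |d_i| (ties get averaged ranks).
ranks: |6|->3, |8|->5.5, |5|->2, |8|->5.5, |7|->4, |4|->1
Step 3: Attach original signs; sum ranks with positive sign and with negative sign.
W+ = 3 + 5.5 + 2 + 5.5 = 16
W- = 4 + 1 = 5
(Check: W+ + W- = 21 should equal n(n+1)/2 = 21.)
Step 4: Test statistic W = min(W+, W-) = 5.
Step 5: Ties in |d|, so use the tie-corrected normal approximation.
        E[W] = n(n+1)/4 = 6*7/4 = 10.5.
        Tie groups: |d|=8 (t=2); sum(t^3 - t) = 6.
        Var[W] = n(n+1)(2n+1)/24 - sum(t^3-t)/48 = 546/24 - 6/48 = 22.625.
        z = (W - E[W]) / sqrt(Var[W]) = (5 - 10.5) / 4.7566 = -1.1563.
        Two-sided p = 2*Phi(z) = 0.247561.
Step 6: alpha = 0.05. fail to reject H0.

W+ = 16, W- = 5, W = min = 5, p = 0.247561, fail to reject H0.


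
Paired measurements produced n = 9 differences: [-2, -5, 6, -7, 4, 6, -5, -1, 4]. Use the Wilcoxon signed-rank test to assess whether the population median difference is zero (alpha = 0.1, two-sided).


Step 1: Drop any zero differences (none here) and take |d_i|.
|d| = [2, 5, 6, 7, 4, 6, 5, 1, 4]
Step 2: Midrank |d_i| (ties get averaged ranks).
ranks: |2|->2, |5|->5.5, |6|->7.5, |7|->9, |4|->3.5, |6|->7.5, |5|->5.5, |1|->1, |4|->3.5
Step 3: Attach original signs; sum ranks with positive sign and with negative sign.
W+ = 7.5 + 3.5 + 7.5 + 3.5 = 22
W- = 2 + 5.5 + 9 + 5.5 + 1 = 23
(Check: W+ + W- = 45 should equal n(n+1)/2 = 45.)
Step 4: Test statistic W = min(W+, W-) = 22.
Step 5: Ties in |d|, so use the tie-corrected normal approximation.
        E[W] = n(n+1)/4 = 9*10/4 = 22.5.
        Tie groups: |d|=4 (t=2), |d|=5 (t=2), |d|=6 (t=2); sum(t^3 - t) = 18.
        Var[W] = n(n+1)(2n+1)/24 - sum(t^3-t)/48 = 1710/24 - 18/48 = 70.875.
        z = (W - E[W]) / sqrt(Var[W]) = (22 - 22.5) / 8.4187 = -0.0594.
        Two-sided p = 2*Phi(z) = 0.952640.
Step 6: alpha = 0.1. fail to reject H0.

W+ = 22, W- = 23, W = min = 22, p = 0.952640, fail to reject H0.


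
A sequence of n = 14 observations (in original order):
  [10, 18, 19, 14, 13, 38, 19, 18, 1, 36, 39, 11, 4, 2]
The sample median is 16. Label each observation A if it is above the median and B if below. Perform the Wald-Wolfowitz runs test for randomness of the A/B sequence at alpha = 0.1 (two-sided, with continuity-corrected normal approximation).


Step 1: Compute median = 16; label A = above, B = below.
Labels in order: BAABBAAABAABBB  (n_A = 7, n_B = 7)
Step 2: Count runs R = 7.
Step 3: Under H0 (random ordering), E[R] = 2*n_A*n_B/(n_A+n_B) + 1 = 2*7*7/14 + 1 = 8.0000.
        Var[R] = 2*n_A*n_B*(2*n_A*n_B - n_A - n_B) / ((n_A+n_B)^2 * (n_A+n_B-1)) = 8232/2548 = 3.2308.
        SD[R] = 1.7974.
Step 4: Continuity-corrected z = (R + 0.5 - E[R]) / SD[R] = (7 + 0.5 - 8.0000) / 1.7974 = -0.2782.
Step 5: Two-sided p-value via normal approximation = 2*(1 - Phi(|z|)) = 0.780879.
Step 6: alpha = 0.1. fail to reject H0.

R = 7, z = -0.2782, p = 0.780879, fail to reject H0.


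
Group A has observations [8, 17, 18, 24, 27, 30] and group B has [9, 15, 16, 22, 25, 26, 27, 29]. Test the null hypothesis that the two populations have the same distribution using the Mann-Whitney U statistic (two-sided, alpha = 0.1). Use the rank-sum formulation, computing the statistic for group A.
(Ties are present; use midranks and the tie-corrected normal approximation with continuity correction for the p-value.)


Step 1: Combine and sort all 14 observations; assign midranks.
sorted (value, group): (8,X), (9,Y), (15,Y), (16,Y), (17,X), (18,X), (22,Y), (24,X), (25,Y), (26,Y), (27,X), (27,Y), (29,Y), (30,X)
ranks: 8->1, 9->2, 15->3, 16->4, 17->5, 18->6, 22->7, 24->8, 25->9, 26->10, 27->11.5, 27->11.5, 29->13, 30->14
Step 2: Rank sum for X: R1 = 1 + 5 + 6 + 8 + 11.5 + 14 = 45.5.
Step 3: U_X = R1 - n1(n1+1)/2 = 45.5 - 6*7/2 = 45.5 - 21 = 24.5.
       U_Y = n1*n2 - U_X = 48 - 24.5 = 23.5.
Step 4: Ties are present, so use the tie-corrected normal approximation (with continuity correction) for the p-value.
Step 5: p-value = 1.000000; compare to alpha = 0.1. fail to reject H0.

U_X = 24.5, p = 1.000000, fail to reject H0 at alpha = 0.1.


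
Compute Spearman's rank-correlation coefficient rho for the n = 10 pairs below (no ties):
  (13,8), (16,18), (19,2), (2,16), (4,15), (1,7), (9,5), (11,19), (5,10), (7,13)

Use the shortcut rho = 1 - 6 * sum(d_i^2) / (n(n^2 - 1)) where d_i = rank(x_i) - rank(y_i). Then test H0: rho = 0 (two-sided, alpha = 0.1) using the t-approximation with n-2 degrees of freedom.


Step 1: Rank x and y separately (midranks; no ties here).
rank(x): 13->8, 16->9, 19->10, 2->2, 4->3, 1->1, 9->6, 11->7, 5->4, 7->5
rank(y): 8->4, 18->9, 2->1, 16->8, 15->7, 7->3, 5->2, 19->10, 10->5, 13->6
Step 2: d_i = R_x(i) - R_y(i); compute d_i^2.
  (8-4)^2=16, (9-9)^2=0, (10-1)^2=81, (2-8)^2=36, (3-7)^2=16, (1-3)^2=4, (6-2)^2=16, (7-10)^2=9, (4-5)^2=1, (5-6)^2=1
sum(d^2) = 180.
Step 3: rho = 1 - 6*180 / (10*(10^2 - 1)) = 1 - 1080/990 = -0.090909.
Step 4: Under H0, t = rho * sqrt((n-2)/(1-rho^2)) = -0.2582 ~ t(8).
Step 5: Two-sided p-value from the t-distribution with 8 df = 0.802772.
Step 6: alpha = 0.1. fail to reject H0.

rho = -0.0909, p = 0.802772, fail to reject H0 at alpha = 0.1.


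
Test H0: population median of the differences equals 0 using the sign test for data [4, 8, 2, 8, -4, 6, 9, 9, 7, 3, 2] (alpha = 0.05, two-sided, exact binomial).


Step 1: Discard zero differences. Original n = 11; n_eff = number of nonzero differences = 11.
Nonzero differences (with sign): +4, +8, +2, +8, -4, +6, +9, +9, +7, +3, +2
Step 2: Count signs: positive = 10, negative = 1.
Step 3: Under H0: P(positive) = 0.5, so the number of positives S ~ Bin(11, 0.5).
Step 4: Two-sided exact p-value = sum of Bin(11,0.5) probabilities at or below the observed probability = 0.011719.
Step 5: alpha = 0.05. reject H0.

n_eff = 11, pos = 10, neg = 1, p = 0.011719, reject H0.


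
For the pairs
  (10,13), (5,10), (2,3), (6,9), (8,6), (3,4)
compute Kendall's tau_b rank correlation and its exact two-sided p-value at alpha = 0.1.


Step 1: Enumerate the 15 unordered pairs (i,j) with i<j and classify each by sign(x_j-x_i) * sign(y_j-y_i).
  (1,2):dx=-5,dy=-3->C; (1,3):dx=-8,dy=-10->C; (1,4):dx=-4,dy=-4->C; (1,5):dx=-2,dy=-7->C
  (1,6):dx=-7,dy=-9->C; (2,3):dx=-3,dy=-7->C; (2,4):dx=+1,dy=-1->D; (2,5):dx=+3,dy=-4->D
  (2,6):dx=-2,dy=-6->C; (3,4):dx=+4,dy=+6->C; (3,5):dx=+6,dy=+3->C; (3,6):dx=+1,dy=+1->C
  (4,5):dx=+2,dy=-3->D; (4,6):dx=-3,dy=-5->C; (5,6):dx=-5,dy=-2->C
Step 2: C = 12, D = 3, total pairs = 15.
Step 3: tau = (C - D)/(n(n-1)/2) = (12 - 3)/15 = 0.600000.
Step 4: Exact two-sided p-value (enumerate n! = 720 permutations of y under H0): p = 0.136111.
Step 5: alpha = 0.1. fail to reject H0.

tau_b = 0.6000 (C=12, D=3), p = 0.136111, fail to reject H0.


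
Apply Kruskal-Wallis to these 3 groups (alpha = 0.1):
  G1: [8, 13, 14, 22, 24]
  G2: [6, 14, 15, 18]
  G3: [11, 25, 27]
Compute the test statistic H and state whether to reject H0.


Step 1: Combine all N = 12 observations and assign midranks.
sorted (value, group, rank): (6,G2,1), (8,G1,2), (11,G3,3), (13,G1,4), (14,G1,5.5), (14,G2,5.5), (15,G2,7), (18,G2,8), (22,G1,9), (24,G1,10), (25,G3,11), (27,G3,12)
Step 2: Sum ranks within each group.
R_1 = 30.5 (n_1 = 5)
R_2 = 21.5 (n_2 = 4)
R_3 = 26 (n_3 = 3)
Step 3: H = 12/(N(N+1)) * sum(R_i^2/n_i) - 3(N+1)
     = 12/(12*13) * (30.5^2/5 + 21.5^2/4 + 26^2/3) - 3*13
     = 0.076923 * 526.946 - 39
     = 1.534295.
Step 4: Ties present; correction factor C = 1 - 6/(12^3 - 12) = 0.996503. Corrected H = 1.534295 / 0.996503 = 1.539678.
Step 5: Under H0, H ~ chi^2(2); p-value = 0.463088.
Step 6: alpha = 0.1. fail to reject H0.

H = 1.5397, df = 2, p = 0.463088, fail to reject H0.


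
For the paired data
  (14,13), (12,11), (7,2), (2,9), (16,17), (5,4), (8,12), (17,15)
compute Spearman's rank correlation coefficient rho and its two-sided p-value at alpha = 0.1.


Step 1: Rank x and y separately (midranks; no ties here).
rank(x): 14->6, 12->5, 7->3, 2->1, 16->7, 5->2, 8->4, 17->8
rank(y): 13->6, 11->4, 2->1, 9->3, 17->8, 4->2, 12->5, 15->7
Step 2: d_i = R_x(i) - R_y(i); compute d_i^2.
  (6-6)^2=0, (5-4)^2=1, (3-1)^2=4, (1-3)^2=4, (7-8)^2=1, (2-2)^2=0, (4-5)^2=1, (8-7)^2=1
sum(d^2) = 12.
Step 3: rho = 1 - 6*12 / (8*(8^2 - 1)) = 1 - 72/504 = 0.857143.
Step 4: Under H0, t = rho * sqrt((n-2)/(1-rho^2)) = 4.0762 ~ t(6).
Step 5: Two-sided p-value from the t-distribution with 6 df = 0.006530.
Step 6: alpha = 0.1. reject H0.

rho = 0.8571, p = 0.006530, reject H0 at alpha = 0.1.


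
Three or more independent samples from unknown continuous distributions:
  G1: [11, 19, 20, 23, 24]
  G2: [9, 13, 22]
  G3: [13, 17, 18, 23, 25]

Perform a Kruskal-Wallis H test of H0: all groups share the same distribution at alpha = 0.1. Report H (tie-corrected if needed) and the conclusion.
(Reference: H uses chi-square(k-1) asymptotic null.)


Step 1: Combine all N = 13 observations and assign midranks.
sorted (value, group, rank): (9,G2,1), (11,G1,2), (13,G2,3.5), (13,G3,3.5), (17,G3,5), (18,G3,6), (19,G1,7), (20,G1,8), (22,G2,9), (23,G1,10.5), (23,G3,10.5), (24,G1,12), (25,G3,13)
Step 2: Sum ranks within each group.
R_1 = 39.5 (n_1 = 5)
R_2 = 13.5 (n_2 = 3)
R_3 = 38 (n_3 = 5)
Step 3: H = 12/(N(N+1)) * sum(R_i^2/n_i) - 3(N+1)
     = 12/(13*14) * (39.5^2/5 + 13.5^2/3 + 38^2/5) - 3*14
     = 0.065934 * 661.6 - 42
     = 1.621978.
Step 4: Ties present; correction factor C = 1 - 12/(13^3 - 13) = 0.994505. Corrected H = 1.621978 / 0.994505 = 1.630939.
Step 5: Under H0, H ~ chi^2(2); p-value = 0.442432.
Step 6: alpha = 0.1. fail to reject H0.

H = 1.6309, df = 2, p = 0.442432, fail to reject H0.


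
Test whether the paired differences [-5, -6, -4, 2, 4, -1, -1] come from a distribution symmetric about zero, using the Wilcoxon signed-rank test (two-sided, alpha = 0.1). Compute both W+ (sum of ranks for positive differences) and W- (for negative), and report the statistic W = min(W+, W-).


Step 1: Drop any zero differences (none here) and take |d_i|.
|d| = [5, 6, 4, 2, 4, 1, 1]
Step 2: Midrank |d_i| (ties get averaged ranks).
ranks: |5|->6, |6|->7, |4|->4.5, |2|->3, |4|->4.5, |1|->1.5, |1|->1.5
Step 3: Attach original signs; sum ranks with positive sign and with negative sign.
W+ = 3 + 4.5 = 7.5
W- = 6 + 7 + 4.5 + 1.5 + 1.5 = 20.5
(Check: W+ + W- = 28 should equal n(n+1)/2 = 28.)
Step 4: Test statistic W = min(W+, W-) = 7.5.
Step 5: Ties in |d|, so use the tie-corrected normal approximation.
        E[W] = n(n+1)/4 = 7*8/4 = 14.
        Tie groups: |d|=1 (t=2), |d|=4 (t=2); sum(t^3 - t) = 12.
        Var[W] = n(n+1)(2n+1)/24 - sum(t^3-t)/48 = 840/24 - 12/48 = 34.75.
        z = (W - E[W]) / sqrt(Var[W]) = (7.5 - 14) / 5.8949 = -1.1026.
        Two-sided p = 2*Phi(z) = 0.270181.
Step 6: alpha = 0.1. fail to reject H0.

W+ = 7.5, W- = 20.5, W = min = 7.5, p = 0.270181, fail to reject H0.


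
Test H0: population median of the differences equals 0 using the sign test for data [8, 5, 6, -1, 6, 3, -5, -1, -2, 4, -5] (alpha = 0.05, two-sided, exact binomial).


Step 1: Discard zero differences. Original n = 11; n_eff = number of nonzero differences = 11.
Nonzero differences (with sign): +8, +5, +6, -1, +6, +3, -5, -1, -2, +4, -5
Step 2: Count signs: positive = 6, negative = 5.
Step 3: Under H0: P(positive) = 0.5, so the number of positives S ~ Bin(11, 0.5).
Step 4: Two-sided exact p-value = sum of Bin(11,0.5) probabilities at or below the observed probability = 1.000000.
Step 5: alpha = 0.05. fail to reject H0.

n_eff = 11, pos = 6, neg = 5, p = 1.000000, fail to reject H0.


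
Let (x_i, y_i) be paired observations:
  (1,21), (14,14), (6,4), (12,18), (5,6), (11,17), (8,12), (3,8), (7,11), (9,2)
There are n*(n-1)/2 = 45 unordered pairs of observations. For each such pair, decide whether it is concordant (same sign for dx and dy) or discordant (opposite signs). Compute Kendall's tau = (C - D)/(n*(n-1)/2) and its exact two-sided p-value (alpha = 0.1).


Step 1: Enumerate the 45 unordered pairs (i,j) with i<j and classify each by sign(x_j-x_i) * sign(y_j-y_i).
  (1,2):dx=+13,dy=-7->D; (1,3):dx=+5,dy=-17->D; (1,4):dx=+11,dy=-3->D; (1,5):dx=+4,dy=-15->D
  (1,6):dx=+10,dy=-4->D; (1,7):dx=+7,dy=-9->D; (1,8):dx=+2,dy=-13->D; (1,9):dx=+6,dy=-10->D
  (1,10):dx=+8,dy=-19->D; (2,3):dx=-8,dy=-10->C; (2,4):dx=-2,dy=+4->D; (2,5):dx=-9,dy=-8->C
  (2,6):dx=-3,dy=+3->D; (2,7):dx=-6,dy=-2->C; (2,8):dx=-11,dy=-6->C; (2,9):dx=-7,dy=-3->C
  (2,10):dx=-5,dy=-12->C; (3,4):dx=+6,dy=+14->C; (3,5):dx=-1,dy=+2->D; (3,6):dx=+5,dy=+13->C
  (3,7):dx=+2,dy=+8->C; (3,8):dx=-3,dy=+4->D; (3,9):dx=+1,dy=+7->C; (3,10):dx=+3,dy=-2->D
  (4,5):dx=-7,dy=-12->C; (4,6):dx=-1,dy=-1->C; (4,7):dx=-4,dy=-6->C; (4,8):dx=-9,dy=-10->C
  (4,9):dx=-5,dy=-7->C; (4,10):dx=-3,dy=-16->C; (5,6):dx=+6,dy=+11->C; (5,7):dx=+3,dy=+6->C
  (5,8):dx=-2,dy=+2->D; (5,9):dx=+2,dy=+5->C; (5,10):dx=+4,dy=-4->D; (6,7):dx=-3,dy=-5->C
  (6,8):dx=-8,dy=-9->C; (6,9):dx=-4,dy=-6->C; (6,10):dx=-2,dy=-15->C; (7,8):dx=-5,dy=-4->C
  (7,9):dx=-1,dy=-1->C; (7,10):dx=+1,dy=-10->D; (8,9):dx=+4,dy=+3->C; (8,10):dx=+6,dy=-6->D
  (9,10):dx=+2,dy=-9->D
Step 2: C = 26, D = 19, total pairs = 45.
Step 3: tau = (C - D)/(n(n-1)/2) = (26 - 19)/45 = 0.155556.
Step 4: Exact two-sided p-value (enumerate n! = 3628800 permutations of y under H0): p = 0.600654.
Step 5: alpha = 0.1. fail to reject H0.

tau_b = 0.1556 (C=26, D=19), p = 0.600654, fail to reject H0.


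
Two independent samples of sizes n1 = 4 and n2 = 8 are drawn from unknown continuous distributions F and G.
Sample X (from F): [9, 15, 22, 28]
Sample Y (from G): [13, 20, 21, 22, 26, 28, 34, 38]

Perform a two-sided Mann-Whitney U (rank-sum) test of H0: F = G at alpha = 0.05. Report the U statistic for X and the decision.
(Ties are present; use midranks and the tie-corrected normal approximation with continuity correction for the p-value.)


Step 1: Combine and sort all 12 observations; assign midranks.
sorted (value, group): (9,X), (13,Y), (15,X), (20,Y), (21,Y), (22,X), (22,Y), (26,Y), (28,X), (28,Y), (34,Y), (38,Y)
ranks: 9->1, 13->2, 15->3, 20->4, 21->5, 22->6.5, 22->6.5, 26->8, 28->9.5, 28->9.5, 34->11, 38->12
Step 2: Rank sum for X: R1 = 1 + 3 + 6.5 + 9.5 = 20.
Step 3: U_X = R1 - n1(n1+1)/2 = 20 - 4*5/2 = 20 - 10 = 10.
       U_Y = n1*n2 - U_X = 32 - 10 = 22.
Step 4: Ties are present, so use the tie-corrected normal approximation (with continuity correction) for the p-value.
Step 5: p-value = 0.348547; compare to alpha = 0.05. fail to reject H0.

U_X = 10, p = 0.348547, fail to reject H0 at alpha = 0.05.
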